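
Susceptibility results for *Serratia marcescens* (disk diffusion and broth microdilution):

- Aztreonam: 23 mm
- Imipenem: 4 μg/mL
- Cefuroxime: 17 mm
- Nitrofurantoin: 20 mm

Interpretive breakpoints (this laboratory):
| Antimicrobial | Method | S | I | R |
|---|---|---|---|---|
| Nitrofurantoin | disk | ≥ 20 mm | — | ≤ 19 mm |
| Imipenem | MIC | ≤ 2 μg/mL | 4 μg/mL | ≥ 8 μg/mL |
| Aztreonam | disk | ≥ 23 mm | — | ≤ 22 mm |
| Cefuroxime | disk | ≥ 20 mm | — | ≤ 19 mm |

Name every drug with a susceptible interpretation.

aztreonam, nitrofurantoin

Aztreonam: 23 mm is ≥ 23 mm ⇒ S
Imipenem 4 μg/mL: = 4 μg/mL — Intermediate
Cefuroxime: 17 mm is ≤ 19 mm — resistant
Nitrofurantoin: 20 mm is ≥ 20 mm → S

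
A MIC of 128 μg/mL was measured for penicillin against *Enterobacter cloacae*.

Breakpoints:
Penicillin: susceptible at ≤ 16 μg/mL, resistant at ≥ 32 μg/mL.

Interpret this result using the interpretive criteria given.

Penicillin (128 μg/mL) ≥ 32 μg/mL ⇒ resistant

Resistant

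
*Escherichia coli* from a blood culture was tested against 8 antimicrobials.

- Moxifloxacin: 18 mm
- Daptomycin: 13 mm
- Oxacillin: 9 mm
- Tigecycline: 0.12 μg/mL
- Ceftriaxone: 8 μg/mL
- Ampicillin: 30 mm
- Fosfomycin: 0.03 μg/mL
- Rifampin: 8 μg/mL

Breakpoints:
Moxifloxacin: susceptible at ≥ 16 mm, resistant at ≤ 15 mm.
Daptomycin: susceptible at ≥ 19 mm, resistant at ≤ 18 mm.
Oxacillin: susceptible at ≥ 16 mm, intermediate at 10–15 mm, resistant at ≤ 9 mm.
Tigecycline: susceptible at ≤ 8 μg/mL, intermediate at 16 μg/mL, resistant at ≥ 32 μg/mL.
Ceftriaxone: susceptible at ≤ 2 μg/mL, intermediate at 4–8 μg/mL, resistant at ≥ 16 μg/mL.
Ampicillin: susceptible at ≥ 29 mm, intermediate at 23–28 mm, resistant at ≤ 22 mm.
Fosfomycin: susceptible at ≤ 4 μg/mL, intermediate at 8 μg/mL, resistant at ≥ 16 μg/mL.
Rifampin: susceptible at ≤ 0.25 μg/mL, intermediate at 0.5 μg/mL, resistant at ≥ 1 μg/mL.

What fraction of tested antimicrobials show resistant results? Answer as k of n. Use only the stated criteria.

Moxifloxacin 18 mm: ≥ 16 mm → Susceptible
Daptomycin 13 mm: ≤ 18 mm — Resistant
Oxacillin: 9 mm is ≤ 9 mm — Resistant
Tigecycline 0.12 μg/mL: ≤ 8 μg/mL → Susceptible
Ceftriaxone: 8 μg/mL is in 4–8 μg/mL — Intermediate
Ampicillin 30 mm: ≥ 29 mm → S
Fosfomycin (0.03 μg/mL) ≤ 4 μg/mL ⇒ Susceptible
Rifampin 8 μg/mL: ≥ 1 μg/mL — R
Resistant: 3/8

3 of 8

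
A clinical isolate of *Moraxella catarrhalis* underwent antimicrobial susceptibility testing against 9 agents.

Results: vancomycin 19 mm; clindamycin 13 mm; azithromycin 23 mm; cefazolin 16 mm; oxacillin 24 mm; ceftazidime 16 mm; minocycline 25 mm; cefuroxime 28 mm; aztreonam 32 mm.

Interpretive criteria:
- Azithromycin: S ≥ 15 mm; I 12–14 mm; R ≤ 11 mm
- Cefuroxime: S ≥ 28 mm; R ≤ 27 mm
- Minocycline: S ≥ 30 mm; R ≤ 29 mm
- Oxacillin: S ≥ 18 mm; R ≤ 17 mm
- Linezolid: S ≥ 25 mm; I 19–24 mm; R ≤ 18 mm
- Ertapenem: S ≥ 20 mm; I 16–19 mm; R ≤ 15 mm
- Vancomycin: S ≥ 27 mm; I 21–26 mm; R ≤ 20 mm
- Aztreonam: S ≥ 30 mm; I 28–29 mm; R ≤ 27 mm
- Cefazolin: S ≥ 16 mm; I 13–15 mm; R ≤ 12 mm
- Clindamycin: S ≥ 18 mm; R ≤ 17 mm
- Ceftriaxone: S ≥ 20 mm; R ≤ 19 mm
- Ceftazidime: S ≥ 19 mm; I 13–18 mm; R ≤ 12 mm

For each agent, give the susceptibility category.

Vancomycin 19 mm: ≤ 20 mm — Resistant
Clindamycin (13 mm) ≤ 17 mm → R
Azithromycin (23 mm) ≥ 15 mm — Susceptible
Cefazolin (16 mm) ≥ 16 mm → Susceptible
Oxacillin 24 mm: ≥ 18 mm ⇒ susceptible
Ceftazidime (16 mm) in 13–18 mm → Intermediate
Minocycline (25 mm) ≤ 29 mm — resistant
Cefuroxime: 28 mm is ≥ 28 mm → Susceptible
Aztreonam 32 mm: ≥ 30 mm — S

R, R, S, S, S, I, R, S, S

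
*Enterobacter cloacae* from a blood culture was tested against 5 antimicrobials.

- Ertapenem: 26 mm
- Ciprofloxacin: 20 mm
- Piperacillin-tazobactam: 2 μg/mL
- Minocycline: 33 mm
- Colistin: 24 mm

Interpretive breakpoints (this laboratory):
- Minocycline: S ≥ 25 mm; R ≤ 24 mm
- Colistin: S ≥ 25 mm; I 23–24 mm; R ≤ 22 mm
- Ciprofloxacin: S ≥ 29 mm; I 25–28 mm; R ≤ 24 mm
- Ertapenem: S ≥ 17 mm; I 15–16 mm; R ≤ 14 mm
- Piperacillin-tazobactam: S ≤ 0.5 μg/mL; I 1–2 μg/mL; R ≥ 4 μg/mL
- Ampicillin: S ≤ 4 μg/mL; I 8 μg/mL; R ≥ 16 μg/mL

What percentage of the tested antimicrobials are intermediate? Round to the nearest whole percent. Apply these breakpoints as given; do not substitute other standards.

Ertapenem (26 mm) ≥ 17 mm ⇒ S
Ciprofloxacin (20 mm) ≤ 24 mm → resistant
Piperacillin-tazobactam 2 μg/mL: in 1–2 μg/mL — intermediate
Minocycline: 33 mm is ≥ 25 mm — Susceptible
Colistin 24 mm: in 23–24 mm — Intermediate
Intermediate: 2/5

40%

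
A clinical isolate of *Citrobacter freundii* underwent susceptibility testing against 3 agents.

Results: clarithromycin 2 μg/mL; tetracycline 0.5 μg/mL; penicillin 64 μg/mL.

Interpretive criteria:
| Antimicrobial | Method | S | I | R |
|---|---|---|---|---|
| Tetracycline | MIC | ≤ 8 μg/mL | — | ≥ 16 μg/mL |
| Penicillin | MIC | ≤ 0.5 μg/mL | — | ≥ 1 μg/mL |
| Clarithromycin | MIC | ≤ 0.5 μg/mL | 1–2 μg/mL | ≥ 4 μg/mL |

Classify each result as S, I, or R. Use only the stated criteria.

I, S, R

Clarithromycin (2 μg/mL) in 1–2 μg/mL ⇒ Intermediate
Tetracycline: 0.5 μg/mL is ≤ 8 μg/mL — Susceptible
Penicillin 64 μg/mL: ≥ 1 μg/mL ⇒ Resistant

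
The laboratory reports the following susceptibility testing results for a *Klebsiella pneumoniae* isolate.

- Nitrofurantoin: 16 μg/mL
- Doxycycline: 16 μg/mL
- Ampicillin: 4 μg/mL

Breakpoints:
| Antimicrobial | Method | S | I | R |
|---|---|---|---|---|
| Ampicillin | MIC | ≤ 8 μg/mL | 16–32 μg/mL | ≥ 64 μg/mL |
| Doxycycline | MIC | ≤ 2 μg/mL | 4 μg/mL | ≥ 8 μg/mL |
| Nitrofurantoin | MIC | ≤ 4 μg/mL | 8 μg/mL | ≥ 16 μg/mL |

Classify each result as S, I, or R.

R, R, S

Nitrofurantoin (16 μg/mL) ≥ 16 μg/mL → Resistant
Doxycycline: 16 μg/mL is ≥ 8 μg/mL → R
Ampicillin (4 μg/mL) ≤ 8 μg/mL → Susceptible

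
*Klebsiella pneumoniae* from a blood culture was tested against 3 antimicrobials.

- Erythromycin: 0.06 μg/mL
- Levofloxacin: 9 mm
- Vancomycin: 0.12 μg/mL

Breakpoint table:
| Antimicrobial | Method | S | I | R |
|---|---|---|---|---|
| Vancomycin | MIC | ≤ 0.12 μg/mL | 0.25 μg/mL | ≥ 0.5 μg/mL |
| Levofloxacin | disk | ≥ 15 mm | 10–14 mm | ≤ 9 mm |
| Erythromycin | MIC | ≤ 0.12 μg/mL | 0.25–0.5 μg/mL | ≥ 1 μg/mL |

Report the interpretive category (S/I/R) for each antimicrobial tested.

S, R, S

Erythromycin (0.06 μg/mL) ≤ 0.12 μg/mL — susceptible
Levofloxacin (9 mm) ≤ 9 mm ⇒ resistant
Vancomycin 0.12 μg/mL: ≤ 0.12 μg/mL — Susceptible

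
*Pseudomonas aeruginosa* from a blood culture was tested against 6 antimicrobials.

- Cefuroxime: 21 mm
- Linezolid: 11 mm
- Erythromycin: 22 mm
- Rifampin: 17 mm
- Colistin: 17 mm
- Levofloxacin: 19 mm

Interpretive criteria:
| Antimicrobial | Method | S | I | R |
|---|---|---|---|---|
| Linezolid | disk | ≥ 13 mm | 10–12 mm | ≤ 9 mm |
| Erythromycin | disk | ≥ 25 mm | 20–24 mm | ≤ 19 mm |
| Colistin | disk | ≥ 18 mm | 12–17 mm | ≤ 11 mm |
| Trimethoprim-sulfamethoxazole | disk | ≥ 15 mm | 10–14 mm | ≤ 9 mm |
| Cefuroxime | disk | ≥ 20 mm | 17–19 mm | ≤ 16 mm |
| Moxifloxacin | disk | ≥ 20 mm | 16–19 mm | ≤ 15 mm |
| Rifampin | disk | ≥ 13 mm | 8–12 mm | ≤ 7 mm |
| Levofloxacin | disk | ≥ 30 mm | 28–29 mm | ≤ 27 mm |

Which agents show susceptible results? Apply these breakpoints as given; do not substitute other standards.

Cefuroxime: 21 mm is ≥ 20 mm → Susceptible
Linezolid (11 mm) in 10–12 mm — intermediate
Erythromycin (22 mm) in 20–24 mm — I
Rifampin: 17 mm is ≥ 13 mm → S
Colistin: 17 mm is in 12–17 mm — I
Levofloxacin: 19 mm is ≤ 27 mm → R

cefuroxime, rifampin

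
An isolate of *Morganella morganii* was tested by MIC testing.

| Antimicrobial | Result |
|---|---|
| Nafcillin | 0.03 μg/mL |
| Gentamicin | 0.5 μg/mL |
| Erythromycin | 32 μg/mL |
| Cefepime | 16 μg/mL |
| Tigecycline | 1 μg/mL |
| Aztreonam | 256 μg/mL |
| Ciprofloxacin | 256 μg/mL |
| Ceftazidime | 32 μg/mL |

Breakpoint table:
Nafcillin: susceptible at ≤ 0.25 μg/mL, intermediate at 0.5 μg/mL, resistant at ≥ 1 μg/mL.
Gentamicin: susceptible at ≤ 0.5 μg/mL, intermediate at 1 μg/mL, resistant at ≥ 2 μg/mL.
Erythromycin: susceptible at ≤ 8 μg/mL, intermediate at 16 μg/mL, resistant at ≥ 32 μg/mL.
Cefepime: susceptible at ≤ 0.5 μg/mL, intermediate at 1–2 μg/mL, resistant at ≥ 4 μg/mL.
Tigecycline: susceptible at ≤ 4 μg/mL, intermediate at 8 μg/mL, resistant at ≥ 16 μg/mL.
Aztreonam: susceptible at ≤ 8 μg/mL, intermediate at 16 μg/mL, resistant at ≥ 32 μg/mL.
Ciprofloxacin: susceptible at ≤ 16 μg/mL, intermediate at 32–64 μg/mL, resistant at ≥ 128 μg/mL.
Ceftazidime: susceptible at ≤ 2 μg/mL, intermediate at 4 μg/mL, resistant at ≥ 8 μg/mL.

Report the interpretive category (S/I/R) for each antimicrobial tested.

S, S, R, R, S, R, R, R

Nafcillin (0.03 μg/mL) ≤ 0.25 μg/mL ⇒ S
Gentamicin: 0.5 μg/mL is ≤ 0.5 μg/mL ⇒ susceptible
Erythromycin: 32 μg/mL is ≥ 32 μg/mL — Resistant
Cefepime 16 μg/mL: ≥ 4 μg/mL ⇒ resistant
Tigecycline: 1 μg/mL is ≤ 4 μg/mL → susceptible
Aztreonam (256 μg/mL) ≥ 32 μg/mL → resistant
Ciprofloxacin: 256 μg/mL is ≥ 128 μg/mL — R
Ceftazidime 32 μg/mL: ≥ 8 μg/mL → R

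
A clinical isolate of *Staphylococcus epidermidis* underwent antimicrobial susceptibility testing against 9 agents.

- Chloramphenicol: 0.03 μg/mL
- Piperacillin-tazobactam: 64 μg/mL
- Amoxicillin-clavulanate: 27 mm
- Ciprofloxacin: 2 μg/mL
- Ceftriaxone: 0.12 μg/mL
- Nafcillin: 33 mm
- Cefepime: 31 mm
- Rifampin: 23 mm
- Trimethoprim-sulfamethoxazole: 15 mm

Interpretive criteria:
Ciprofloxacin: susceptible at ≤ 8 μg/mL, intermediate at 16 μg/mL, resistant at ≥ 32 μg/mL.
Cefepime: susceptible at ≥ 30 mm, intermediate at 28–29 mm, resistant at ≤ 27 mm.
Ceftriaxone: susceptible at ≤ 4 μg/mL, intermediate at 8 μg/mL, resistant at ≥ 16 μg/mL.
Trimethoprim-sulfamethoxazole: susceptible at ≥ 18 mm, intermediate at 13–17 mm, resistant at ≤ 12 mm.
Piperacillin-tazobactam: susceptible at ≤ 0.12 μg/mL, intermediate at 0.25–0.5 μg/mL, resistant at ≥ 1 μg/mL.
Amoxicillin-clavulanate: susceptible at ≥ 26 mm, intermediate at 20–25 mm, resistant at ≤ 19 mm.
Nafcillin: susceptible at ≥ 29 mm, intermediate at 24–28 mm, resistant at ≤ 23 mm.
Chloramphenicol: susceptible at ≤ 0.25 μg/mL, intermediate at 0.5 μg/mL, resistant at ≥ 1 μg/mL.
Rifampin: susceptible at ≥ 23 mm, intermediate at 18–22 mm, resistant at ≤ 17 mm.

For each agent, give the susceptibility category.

Chloramphenicol 0.03 μg/mL: ≤ 0.25 μg/mL → susceptible
Piperacillin-tazobactam: 64 μg/mL is ≥ 1 μg/mL — resistant
Amoxicillin-clavulanate (27 mm) ≥ 26 mm → susceptible
Ciprofloxacin 2 μg/mL: ≤ 8 μg/mL — Susceptible
Ceftriaxone 0.12 μg/mL: ≤ 4 μg/mL → susceptible
Nafcillin 33 mm: ≥ 29 mm → S
Cefepime 31 mm: ≥ 30 mm ⇒ Susceptible
Rifampin (23 mm) ≥ 23 mm → S
Trimethoprim-sulfamethoxazole 15 mm: in 13–17 mm — intermediate

S, R, S, S, S, S, S, S, I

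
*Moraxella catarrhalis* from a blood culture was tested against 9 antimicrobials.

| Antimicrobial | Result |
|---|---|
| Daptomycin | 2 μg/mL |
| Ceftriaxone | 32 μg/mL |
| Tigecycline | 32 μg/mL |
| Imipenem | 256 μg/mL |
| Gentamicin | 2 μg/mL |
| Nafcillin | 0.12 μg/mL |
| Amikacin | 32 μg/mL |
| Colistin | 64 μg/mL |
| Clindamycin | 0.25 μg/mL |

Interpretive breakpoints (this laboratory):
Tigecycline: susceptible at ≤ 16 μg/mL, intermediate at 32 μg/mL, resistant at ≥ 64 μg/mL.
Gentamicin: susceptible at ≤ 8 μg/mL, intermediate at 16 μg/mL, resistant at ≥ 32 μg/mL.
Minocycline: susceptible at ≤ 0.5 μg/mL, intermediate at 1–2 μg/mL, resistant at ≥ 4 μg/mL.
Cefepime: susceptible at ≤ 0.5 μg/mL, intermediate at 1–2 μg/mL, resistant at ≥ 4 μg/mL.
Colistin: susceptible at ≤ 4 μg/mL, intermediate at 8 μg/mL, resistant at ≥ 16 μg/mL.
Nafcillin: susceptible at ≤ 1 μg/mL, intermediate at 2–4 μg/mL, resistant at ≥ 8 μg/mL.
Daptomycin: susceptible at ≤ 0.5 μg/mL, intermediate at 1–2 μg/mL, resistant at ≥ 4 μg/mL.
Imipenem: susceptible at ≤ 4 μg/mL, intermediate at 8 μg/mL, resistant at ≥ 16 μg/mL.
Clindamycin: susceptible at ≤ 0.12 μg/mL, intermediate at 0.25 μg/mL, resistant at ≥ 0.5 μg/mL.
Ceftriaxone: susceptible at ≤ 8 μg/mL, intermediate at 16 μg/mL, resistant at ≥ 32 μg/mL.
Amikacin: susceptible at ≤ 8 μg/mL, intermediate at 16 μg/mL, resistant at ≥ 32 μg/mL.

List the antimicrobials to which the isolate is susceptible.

Daptomycin (2 μg/mL) in 1–2 μg/mL — I
Ceftriaxone (32 μg/mL) ≥ 32 μg/mL — Resistant
Tigecycline (32 μg/mL) = 32 μg/mL ⇒ Intermediate
Imipenem 256 μg/mL: ≥ 16 μg/mL → resistant
Gentamicin: 2 μg/mL is ≤ 8 μg/mL — susceptible
Nafcillin (0.12 μg/mL) ≤ 1 μg/mL — susceptible
Amikacin 32 μg/mL: ≥ 32 μg/mL → Resistant
Colistin 64 μg/mL: ≥ 16 μg/mL → resistant
Clindamycin (0.25 μg/mL) = 0.25 μg/mL ⇒ I

gentamicin, nafcillin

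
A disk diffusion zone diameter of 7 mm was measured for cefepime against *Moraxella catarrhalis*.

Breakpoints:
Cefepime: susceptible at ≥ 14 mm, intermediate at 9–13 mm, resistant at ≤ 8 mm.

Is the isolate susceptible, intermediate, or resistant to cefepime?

R

Cefepime (7 mm) ≤ 8 mm — resistant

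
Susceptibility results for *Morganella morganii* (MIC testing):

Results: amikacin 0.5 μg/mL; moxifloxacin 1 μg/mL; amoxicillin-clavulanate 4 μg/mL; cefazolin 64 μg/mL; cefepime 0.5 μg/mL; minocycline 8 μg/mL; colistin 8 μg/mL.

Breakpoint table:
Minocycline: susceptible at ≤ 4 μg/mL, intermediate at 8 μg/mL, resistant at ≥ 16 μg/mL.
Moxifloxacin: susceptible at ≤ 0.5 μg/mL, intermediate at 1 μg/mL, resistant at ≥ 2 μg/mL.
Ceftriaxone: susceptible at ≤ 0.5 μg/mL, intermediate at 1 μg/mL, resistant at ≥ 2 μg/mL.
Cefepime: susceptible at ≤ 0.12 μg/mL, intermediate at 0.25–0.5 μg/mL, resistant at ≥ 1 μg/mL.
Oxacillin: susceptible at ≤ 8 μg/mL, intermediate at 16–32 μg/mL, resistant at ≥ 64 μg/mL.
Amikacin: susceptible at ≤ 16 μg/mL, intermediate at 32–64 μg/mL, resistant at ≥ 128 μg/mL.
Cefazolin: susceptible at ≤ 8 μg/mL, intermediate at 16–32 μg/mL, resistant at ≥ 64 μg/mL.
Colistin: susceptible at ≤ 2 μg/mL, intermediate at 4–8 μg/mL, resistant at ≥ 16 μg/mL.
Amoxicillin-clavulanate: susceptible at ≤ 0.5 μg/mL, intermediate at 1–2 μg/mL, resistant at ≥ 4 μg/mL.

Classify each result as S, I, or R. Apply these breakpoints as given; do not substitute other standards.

S, I, R, R, I, I, I

Amikacin 0.5 μg/mL: ≤ 16 μg/mL ⇒ susceptible
Moxifloxacin: 1 μg/mL is = 1 μg/mL ⇒ I
Amoxicillin-clavulanate 4 μg/mL: ≥ 4 μg/mL — resistant
Cefazolin: 64 μg/mL is ≥ 64 μg/mL — Resistant
Cefepime 0.5 μg/mL: in 0.25–0.5 μg/mL → Intermediate
Minocycline (8 μg/mL) = 8 μg/mL → intermediate
Colistin (8 μg/mL) in 4–8 μg/mL — I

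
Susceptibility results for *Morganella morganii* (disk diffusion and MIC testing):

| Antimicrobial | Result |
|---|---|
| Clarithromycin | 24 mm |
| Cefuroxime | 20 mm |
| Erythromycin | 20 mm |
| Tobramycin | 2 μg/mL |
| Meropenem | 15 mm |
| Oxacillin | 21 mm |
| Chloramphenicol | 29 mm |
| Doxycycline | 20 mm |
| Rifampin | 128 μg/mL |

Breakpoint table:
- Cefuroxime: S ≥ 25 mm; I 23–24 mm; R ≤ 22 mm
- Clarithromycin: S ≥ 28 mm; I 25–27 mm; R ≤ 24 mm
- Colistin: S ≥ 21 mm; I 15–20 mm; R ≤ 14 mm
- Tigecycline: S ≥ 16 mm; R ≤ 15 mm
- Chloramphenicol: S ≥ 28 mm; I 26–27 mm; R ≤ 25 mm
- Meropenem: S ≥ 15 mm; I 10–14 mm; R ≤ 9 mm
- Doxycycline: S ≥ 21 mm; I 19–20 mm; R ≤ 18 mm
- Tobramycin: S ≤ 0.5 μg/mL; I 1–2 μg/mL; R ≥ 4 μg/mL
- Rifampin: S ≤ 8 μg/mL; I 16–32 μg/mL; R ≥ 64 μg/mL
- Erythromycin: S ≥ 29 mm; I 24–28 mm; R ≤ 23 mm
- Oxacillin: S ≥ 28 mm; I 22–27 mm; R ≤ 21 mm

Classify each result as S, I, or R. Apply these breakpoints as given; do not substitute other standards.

R, R, R, I, S, R, S, I, R

Clarithromycin (24 mm) ≤ 24 mm — Resistant
Cefuroxime 20 mm: ≤ 22 mm ⇒ R
Erythromycin (20 mm) ≤ 23 mm → resistant
Tobramycin: 2 μg/mL is in 1–2 μg/mL → I
Meropenem 15 mm: ≥ 15 mm ⇒ S
Oxacillin (21 mm) ≤ 21 mm → Resistant
Chloramphenicol 29 mm: ≥ 28 mm → Susceptible
Doxycycline (20 mm) in 19–20 mm — Intermediate
Rifampin: 128 μg/mL is ≥ 64 μg/mL ⇒ Resistant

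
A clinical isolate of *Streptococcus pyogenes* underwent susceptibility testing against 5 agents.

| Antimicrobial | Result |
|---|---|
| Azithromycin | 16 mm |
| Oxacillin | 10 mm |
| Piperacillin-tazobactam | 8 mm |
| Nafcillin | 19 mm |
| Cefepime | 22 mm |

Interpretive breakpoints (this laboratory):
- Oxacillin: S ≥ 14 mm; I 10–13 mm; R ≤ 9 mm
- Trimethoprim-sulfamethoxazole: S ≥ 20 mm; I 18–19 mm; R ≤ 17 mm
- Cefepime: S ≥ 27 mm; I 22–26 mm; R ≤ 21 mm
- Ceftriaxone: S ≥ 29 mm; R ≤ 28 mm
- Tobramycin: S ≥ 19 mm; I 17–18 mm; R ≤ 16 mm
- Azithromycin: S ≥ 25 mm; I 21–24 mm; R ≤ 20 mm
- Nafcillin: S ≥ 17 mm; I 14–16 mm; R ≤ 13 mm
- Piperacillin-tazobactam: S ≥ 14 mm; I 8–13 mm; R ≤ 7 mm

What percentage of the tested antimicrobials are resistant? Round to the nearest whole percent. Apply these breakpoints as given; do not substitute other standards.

Azithromycin: 16 mm is ≤ 20 mm ⇒ resistant
Oxacillin 10 mm: in 10–13 mm — I
Piperacillin-tazobactam 8 mm: in 8–13 mm ⇒ Intermediate
Nafcillin: 19 mm is ≥ 17 mm — susceptible
Cefepime: 22 mm is in 22–26 mm → I
Resistant: 1/5

20%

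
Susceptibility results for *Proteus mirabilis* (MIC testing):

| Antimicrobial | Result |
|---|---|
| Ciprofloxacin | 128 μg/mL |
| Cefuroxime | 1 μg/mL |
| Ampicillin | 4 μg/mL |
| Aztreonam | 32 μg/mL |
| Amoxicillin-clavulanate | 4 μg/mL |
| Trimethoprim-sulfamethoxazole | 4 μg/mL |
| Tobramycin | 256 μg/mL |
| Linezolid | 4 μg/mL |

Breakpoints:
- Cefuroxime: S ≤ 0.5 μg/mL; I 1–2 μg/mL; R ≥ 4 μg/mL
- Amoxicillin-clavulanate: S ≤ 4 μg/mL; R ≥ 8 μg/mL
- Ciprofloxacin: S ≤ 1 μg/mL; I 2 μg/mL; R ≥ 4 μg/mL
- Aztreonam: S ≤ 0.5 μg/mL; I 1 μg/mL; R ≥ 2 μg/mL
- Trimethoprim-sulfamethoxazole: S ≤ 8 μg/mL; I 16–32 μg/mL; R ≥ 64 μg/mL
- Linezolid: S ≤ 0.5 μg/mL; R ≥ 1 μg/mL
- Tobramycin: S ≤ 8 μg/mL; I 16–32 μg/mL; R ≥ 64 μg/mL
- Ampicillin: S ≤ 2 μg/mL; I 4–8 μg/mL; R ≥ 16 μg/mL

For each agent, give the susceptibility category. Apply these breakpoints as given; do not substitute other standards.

R, I, I, R, S, S, R, R

Ciprofloxacin 128 μg/mL: ≥ 4 μg/mL ⇒ R
Cefuroxime: 1 μg/mL is in 1–2 μg/mL ⇒ Intermediate
Ampicillin: 4 μg/mL is in 4–8 μg/mL — I
Aztreonam (32 μg/mL) ≥ 2 μg/mL — R
Amoxicillin-clavulanate: 4 μg/mL is ≤ 4 μg/mL → S
Trimethoprim-sulfamethoxazole: 4 μg/mL is ≤ 8 μg/mL — Susceptible
Tobramycin 256 μg/mL: ≥ 64 μg/mL ⇒ R
Linezolid: 4 μg/mL is ≥ 1 μg/mL → resistant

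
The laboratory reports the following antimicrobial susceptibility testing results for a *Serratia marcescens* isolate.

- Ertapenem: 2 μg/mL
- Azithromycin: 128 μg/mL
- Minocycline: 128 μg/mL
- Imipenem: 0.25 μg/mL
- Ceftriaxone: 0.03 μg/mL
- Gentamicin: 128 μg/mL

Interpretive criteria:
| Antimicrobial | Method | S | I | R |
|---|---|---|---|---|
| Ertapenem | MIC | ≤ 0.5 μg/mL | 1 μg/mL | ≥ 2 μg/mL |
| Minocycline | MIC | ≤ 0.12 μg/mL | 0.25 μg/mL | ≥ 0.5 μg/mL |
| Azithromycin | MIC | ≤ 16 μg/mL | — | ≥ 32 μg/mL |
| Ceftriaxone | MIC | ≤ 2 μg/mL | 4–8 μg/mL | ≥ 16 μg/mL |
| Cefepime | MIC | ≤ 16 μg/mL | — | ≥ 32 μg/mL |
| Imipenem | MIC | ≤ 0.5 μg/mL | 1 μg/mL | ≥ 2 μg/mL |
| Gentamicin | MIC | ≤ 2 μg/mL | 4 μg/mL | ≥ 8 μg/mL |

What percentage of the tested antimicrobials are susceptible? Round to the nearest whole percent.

Ertapenem (2 μg/mL) ≥ 2 μg/mL ⇒ R
Azithromycin 128 μg/mL: ≥ 32 μg/mL — R
Minocycline (128 μg/mL) ≥ 0.5 μg/mL ⇒ resistant
Imipenem (0.25 μg/mL) ≤ 0.5 μg/mL — Susceptible
Ceftriaxone: 0.03 μg/mL is ≤ 2 μg/mL ⇒ Susceptible
Gentamicin (128 μg/mL) ≥ 8 μg/mL ⇒ R
Susceptible: 2/6

33%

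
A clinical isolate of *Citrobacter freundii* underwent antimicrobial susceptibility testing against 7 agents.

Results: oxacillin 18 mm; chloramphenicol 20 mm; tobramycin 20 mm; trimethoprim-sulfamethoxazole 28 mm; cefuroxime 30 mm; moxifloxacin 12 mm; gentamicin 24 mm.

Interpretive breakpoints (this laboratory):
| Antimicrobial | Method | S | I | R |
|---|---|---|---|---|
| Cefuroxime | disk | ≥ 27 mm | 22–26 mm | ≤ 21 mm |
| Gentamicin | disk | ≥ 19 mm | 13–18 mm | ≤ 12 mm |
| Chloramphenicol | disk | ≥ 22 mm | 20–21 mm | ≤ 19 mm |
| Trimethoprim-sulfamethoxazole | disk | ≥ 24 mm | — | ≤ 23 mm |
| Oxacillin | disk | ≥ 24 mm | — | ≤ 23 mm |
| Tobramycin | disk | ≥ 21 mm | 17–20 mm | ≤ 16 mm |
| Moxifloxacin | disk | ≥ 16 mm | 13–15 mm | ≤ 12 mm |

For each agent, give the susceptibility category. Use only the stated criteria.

R, I, I, S, S, R, S

Oxacillin (18 mm) ≤ 23 mm → resistant
Chloramphenicol (20 mm) in 20–21 mm — I
Tobramycin: 20 mm is in 17–20 mm → intermediate
Trimethoprim-sulfamethoxazole: 28 mm is ≥ 24 mm → S
Cefuroxime: 30 mm is ≥ 27 mm ⇒ Susceptible
Moxifloxacin (12 mm) ≤ 12 mm — R
Gentamicin: 24 mm is ≥ 19 mm — S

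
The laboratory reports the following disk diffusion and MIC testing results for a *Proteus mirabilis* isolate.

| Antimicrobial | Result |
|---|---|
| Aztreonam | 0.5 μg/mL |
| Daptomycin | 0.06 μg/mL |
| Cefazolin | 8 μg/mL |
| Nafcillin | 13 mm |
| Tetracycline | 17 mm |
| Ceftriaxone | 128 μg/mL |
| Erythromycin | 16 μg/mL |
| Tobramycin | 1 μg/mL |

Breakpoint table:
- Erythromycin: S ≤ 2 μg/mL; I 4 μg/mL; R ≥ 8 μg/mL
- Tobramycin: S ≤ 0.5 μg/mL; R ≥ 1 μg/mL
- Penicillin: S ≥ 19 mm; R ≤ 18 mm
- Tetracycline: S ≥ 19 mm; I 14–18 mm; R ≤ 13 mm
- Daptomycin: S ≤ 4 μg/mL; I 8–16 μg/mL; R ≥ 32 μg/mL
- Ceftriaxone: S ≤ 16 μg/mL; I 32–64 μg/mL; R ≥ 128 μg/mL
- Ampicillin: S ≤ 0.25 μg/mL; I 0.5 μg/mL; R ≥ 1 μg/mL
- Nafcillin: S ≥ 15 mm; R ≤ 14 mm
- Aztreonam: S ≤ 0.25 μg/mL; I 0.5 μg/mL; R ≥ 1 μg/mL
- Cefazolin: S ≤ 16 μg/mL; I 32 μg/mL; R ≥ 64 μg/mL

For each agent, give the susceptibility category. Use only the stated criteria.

Aztreonam: 0.5 μg/mL is = 0.5 μg/mL — I
Daptomycin: 0.06 μg/mL is ≤ 4 μg/mL — Susceptible
Cefazolin 8 μg/mL: ≤ 16 μg/mL ⇒ susceptible
Nafcillin: 13 mm is ≤ 14 mm ⇒ resistant
Tetracycline (17 mm) in 14–18 mm → intermediate
Ceftriaxone 128 μg/mL: ≥ 128 μg/mL ⇒ resistant
Erythromycin (16 μg/mL) ≥ 8 μg/mL → Resistant
Tobramycin (1 μg/mL) ≥ 1 μg/mL ⇒ Resistant

I, S, S, R, I, R, R, R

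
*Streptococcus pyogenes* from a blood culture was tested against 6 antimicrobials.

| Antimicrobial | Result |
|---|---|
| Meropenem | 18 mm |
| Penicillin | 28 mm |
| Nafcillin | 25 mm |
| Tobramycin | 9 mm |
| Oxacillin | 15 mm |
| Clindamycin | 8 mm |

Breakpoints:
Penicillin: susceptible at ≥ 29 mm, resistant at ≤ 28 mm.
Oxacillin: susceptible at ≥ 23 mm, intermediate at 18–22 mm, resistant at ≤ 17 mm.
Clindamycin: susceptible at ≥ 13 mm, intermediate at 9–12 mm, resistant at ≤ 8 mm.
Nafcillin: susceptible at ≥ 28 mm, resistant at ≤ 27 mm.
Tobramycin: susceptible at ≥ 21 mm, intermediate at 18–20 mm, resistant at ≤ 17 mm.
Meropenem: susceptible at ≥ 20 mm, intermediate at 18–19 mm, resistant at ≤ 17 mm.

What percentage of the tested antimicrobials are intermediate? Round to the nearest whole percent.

Meropenem (18 mm) in 18–19 mm ⇒ Intermediate
Penicillin 28 mm: ≤ 28 mm ⇒ Resistant
Nafcillin (25 mm) ≤ 27 mm → R
Tobramycin (9 mm) ≤ 17 mm — R
Oxacillin: 15 mm is ≤ 17 mm → resistant
Clindamycin (8 mm) ≤ 8 mm ⇒ R
Intermediate: 1/6

17%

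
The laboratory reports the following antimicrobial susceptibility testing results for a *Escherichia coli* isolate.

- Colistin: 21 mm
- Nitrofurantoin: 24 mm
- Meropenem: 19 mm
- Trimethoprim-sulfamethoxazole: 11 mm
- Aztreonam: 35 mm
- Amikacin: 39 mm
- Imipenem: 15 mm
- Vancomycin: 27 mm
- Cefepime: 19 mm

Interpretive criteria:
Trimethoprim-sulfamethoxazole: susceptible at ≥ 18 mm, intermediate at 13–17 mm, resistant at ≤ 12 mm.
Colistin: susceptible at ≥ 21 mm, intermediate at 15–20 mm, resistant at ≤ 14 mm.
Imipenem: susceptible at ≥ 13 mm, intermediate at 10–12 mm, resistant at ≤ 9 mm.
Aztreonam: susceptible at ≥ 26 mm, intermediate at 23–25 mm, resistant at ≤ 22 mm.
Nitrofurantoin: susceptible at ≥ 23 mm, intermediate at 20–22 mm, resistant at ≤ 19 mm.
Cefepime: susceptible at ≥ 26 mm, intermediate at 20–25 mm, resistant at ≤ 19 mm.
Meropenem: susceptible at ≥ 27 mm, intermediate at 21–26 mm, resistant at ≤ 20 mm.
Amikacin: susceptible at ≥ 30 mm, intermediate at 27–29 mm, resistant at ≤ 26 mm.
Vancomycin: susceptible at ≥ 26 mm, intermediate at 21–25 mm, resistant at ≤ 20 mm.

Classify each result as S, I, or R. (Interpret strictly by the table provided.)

S, S, R, R, S, S, S, S, R

Colistin 21 mm: ≥ 21 mm → Susceptible
Nitrofurantoin: 24 mm is ≥ 23 mm ⇒ S
Meropenem 19 mm: ≤ 20 mm → resistant
Trimethoprim-sulfamethoxazole (11 mm) ≤ 12 mm → resistant
Aztreonam (35 mm) ≥ 26 mm — S
Amikacin: 39 mm is ≥ 30 mm — susceptible
Imipenem: 15 mm is ≥ 13 mm ⇒ S
Vancomycin (27 mm) ≥ 26 mm — S
Cefepime (19 mm) ≤ 19 mm ⇒ resistant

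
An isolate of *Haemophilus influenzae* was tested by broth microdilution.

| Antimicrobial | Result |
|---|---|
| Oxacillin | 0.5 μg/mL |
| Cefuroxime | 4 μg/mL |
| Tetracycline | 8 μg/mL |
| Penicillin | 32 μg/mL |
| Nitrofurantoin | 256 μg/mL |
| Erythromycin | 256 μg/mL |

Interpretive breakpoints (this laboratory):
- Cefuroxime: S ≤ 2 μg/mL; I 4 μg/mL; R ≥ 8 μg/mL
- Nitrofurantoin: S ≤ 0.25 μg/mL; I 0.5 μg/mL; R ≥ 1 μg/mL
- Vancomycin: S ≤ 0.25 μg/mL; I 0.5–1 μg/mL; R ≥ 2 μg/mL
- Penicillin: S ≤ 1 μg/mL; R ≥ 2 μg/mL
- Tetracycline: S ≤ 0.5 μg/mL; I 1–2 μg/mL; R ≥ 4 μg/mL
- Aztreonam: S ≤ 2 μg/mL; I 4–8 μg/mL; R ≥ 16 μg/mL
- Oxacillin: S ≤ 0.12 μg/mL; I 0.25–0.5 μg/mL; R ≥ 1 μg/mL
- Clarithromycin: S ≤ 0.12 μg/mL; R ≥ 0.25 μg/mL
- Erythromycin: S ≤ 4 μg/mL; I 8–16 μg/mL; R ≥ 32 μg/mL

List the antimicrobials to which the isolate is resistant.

Oxacillin (0.5 μg/mL) in 0.25–0.5 μg/mL — Intermediate
Cefuroxime (4 μg/mL) = 4 μg/mL ⇒ Intermediate
Tetracycline: 8 μg/mL is ≥ 4 μg/mL — Resistant
Penicillin 32 μg/mL: ≥ 2 μg/mL ⇒ resistant
Nitrofurantoin 256 μg/mL: ≥ 1 μg/mL → Resistant
Erythromycin 256 μg/mL: ≥ 32 μg/mL ⇒ Resistant

tetracycline, penicillin, nitrofurantoin, erythromycin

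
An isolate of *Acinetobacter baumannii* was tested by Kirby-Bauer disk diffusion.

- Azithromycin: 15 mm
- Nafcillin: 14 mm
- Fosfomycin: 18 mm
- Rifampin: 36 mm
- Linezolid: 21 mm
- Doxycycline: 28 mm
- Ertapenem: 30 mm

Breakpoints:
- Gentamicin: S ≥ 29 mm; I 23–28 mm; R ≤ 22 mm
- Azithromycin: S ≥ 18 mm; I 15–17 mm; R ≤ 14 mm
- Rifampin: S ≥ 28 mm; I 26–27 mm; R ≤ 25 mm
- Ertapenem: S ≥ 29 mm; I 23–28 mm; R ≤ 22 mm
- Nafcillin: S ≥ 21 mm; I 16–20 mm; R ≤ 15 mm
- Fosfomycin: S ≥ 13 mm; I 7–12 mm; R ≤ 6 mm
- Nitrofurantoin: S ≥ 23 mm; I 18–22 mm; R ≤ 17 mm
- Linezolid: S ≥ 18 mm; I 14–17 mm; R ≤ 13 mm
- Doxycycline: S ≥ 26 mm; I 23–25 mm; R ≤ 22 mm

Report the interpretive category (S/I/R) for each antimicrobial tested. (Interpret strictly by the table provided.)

Azithromycin (15 mm) in 15–17 mm → I
Nafcillin: 14 mm is ≤ 15 mm ⇒ R
Fosfomycin: 18 mm is ≥ 13 mm → Susceptible
Rifampin (36 mm) ≥ 28 mm → S
Linezolid (21 mm) ≥ 18 mm ⇒ susceptible
Doxycycline 28 mm: ≥ 26 mm → S
Ertapenem 30 mm: ≥ 29 mm → susceptible

I, R, S, S, S, S, S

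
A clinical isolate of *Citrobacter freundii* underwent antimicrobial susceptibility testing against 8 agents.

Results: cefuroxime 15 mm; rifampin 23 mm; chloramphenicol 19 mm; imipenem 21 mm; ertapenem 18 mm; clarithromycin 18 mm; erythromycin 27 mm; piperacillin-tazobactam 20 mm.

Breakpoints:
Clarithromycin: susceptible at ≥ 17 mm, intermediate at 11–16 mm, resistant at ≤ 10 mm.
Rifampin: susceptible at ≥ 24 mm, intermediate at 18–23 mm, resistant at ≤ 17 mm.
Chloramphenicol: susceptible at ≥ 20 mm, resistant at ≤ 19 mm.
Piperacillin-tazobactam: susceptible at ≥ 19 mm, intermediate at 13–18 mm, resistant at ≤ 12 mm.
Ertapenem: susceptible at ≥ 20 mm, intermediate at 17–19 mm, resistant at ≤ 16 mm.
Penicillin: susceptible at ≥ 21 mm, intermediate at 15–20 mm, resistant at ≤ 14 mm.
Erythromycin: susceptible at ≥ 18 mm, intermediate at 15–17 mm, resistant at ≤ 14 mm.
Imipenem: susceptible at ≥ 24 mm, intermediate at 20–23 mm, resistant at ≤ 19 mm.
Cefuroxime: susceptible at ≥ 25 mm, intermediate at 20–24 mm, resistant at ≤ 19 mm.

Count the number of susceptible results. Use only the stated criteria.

Cefuroxime: 15 mm is ≤ 19 mm — Resistant
Rifampin: 23 mm is in 18–23 mm → intermediate
Chloramphenicol 19 mm: ≤ 19 mm — R
Imipenem: 21 mm is in 20–23 mm — I
Ertapenem 18 mm: in 17–19 mm ⇒ intermediate
Clarithromycin (18 mm) ≥ 17 mm → S
Erythromycin: 27 mm is ≥ 18 mm — S
Piperacillin-tazobactam: 20 mm is ≥ 19 mm ⇒ S
Susceptible: 3

3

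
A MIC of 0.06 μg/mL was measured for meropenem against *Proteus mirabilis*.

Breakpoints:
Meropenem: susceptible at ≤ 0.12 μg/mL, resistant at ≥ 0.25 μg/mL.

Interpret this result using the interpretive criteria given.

Susceptible

Meropenem 0.06 μg/mL: ≤ 0.12 μg/mL — Susceptible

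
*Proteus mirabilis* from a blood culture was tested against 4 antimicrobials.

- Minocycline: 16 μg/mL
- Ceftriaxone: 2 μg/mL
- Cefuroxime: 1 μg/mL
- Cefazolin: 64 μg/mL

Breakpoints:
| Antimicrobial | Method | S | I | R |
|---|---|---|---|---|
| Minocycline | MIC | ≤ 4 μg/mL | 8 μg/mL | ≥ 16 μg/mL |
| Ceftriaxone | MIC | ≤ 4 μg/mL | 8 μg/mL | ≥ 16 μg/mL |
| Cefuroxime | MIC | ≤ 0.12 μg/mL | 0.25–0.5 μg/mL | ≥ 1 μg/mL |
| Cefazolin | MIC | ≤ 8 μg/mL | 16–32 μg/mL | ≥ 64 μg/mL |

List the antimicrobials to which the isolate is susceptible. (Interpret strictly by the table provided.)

ceftriaxone

Minocycline: 16 μg/mL is ≥ 16 μg/mL → Resistant
Ceftriaxone (2 μg/mL) ≤ 4 μg/mL ⇒ S
Cefuroxime (1 μg/mL) ≥ 1 μg/mL ⇒ R
Cefazolin 64 μg/mL: ≥ 64 μg/mL — resistant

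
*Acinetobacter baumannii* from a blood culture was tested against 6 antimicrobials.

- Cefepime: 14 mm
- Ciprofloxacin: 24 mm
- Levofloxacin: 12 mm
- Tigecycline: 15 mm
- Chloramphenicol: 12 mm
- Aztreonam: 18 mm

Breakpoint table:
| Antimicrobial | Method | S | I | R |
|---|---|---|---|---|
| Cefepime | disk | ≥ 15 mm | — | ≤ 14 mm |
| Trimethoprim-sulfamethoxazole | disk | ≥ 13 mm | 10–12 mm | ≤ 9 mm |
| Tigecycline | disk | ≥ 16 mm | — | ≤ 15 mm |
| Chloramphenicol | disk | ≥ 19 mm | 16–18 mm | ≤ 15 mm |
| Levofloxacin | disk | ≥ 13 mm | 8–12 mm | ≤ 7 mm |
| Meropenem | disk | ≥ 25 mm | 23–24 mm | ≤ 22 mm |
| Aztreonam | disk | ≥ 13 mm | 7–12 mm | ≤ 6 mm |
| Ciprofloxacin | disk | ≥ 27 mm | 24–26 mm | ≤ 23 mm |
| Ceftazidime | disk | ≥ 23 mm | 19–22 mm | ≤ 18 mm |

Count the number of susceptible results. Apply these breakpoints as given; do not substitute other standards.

Cefepime 14 mm: ≤ 14 mm ⇒ Resistant
Ciprofloxacin 24 mm: in 24–26 mm → I
Levofloxacin: 12 mm is in 8–12 mm → intermediate
Tigecycline: 15 mm is ≤ 15 mm — Resistant
Chloramphenicol: 12 mm is ≤ 15 mm ⇒ Resistant
Aztreonam: 18 mm is ≥ 13 mm → susceptible
Susceptible: 1

1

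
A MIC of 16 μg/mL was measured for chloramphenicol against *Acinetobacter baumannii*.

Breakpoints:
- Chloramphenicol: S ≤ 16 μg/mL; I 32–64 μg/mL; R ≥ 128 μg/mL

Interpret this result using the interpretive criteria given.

Chloramphenicol (16 μg/mL) ≤ 16 μg/mL ⇒ susceptible

S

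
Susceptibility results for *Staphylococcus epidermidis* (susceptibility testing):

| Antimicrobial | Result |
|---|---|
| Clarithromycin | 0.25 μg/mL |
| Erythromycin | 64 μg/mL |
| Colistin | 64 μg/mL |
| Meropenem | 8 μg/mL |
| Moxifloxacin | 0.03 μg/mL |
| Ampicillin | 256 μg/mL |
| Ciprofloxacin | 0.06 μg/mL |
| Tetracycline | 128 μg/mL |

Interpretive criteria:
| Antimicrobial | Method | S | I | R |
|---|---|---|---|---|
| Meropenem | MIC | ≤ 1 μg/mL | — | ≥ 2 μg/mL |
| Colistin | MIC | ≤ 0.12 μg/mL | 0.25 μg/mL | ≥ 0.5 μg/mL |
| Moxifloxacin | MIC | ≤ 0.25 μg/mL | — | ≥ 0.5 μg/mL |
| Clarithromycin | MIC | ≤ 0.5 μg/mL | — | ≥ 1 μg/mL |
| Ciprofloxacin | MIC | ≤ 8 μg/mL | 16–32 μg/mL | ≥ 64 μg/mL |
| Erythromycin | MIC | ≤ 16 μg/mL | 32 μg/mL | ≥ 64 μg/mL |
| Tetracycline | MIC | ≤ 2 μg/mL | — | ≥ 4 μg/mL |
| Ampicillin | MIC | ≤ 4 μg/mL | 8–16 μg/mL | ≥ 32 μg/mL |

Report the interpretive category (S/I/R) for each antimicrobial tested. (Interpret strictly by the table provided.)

S, R, R, R, S, R, S, R

Clarithromycin 0.25 μg/mL: ≤ 0.5 μg/mL ⇒ susceptible
Erythromycin: 64 μg/mL is ≥ 64 μg/mL → R
Colistin 64 μg/mL: ≥ 0.5 μg/mL → Resistant
Meropenem: 8 μg/mL is ≥ 2 μg/mL ⇒ Resistant
Moxifloxacin: 0.03 μg/mL is ≤ 0.25 μg/mL ⇒ S
Ampicillin: 256 μg/mL is ≥ 32 μg/mL ⇒ resistant
Ciprofloxacin: 0.06 μg/mL is ≤ 8 μg/mL → susceptible
Tetracycline (128 μg/mL) ≥ 4 μg/mL ⇒ R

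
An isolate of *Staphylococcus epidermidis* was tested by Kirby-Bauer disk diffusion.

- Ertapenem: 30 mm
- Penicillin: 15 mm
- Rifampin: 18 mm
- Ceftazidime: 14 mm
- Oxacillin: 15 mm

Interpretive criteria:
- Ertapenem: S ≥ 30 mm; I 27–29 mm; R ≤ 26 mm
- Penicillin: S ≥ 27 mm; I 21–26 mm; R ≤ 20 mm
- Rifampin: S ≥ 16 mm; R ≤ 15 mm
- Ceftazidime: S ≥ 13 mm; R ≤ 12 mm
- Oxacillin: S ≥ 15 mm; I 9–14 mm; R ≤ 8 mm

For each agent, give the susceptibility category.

Ertapenem (30 mm) ≥ 30 mm → susceptible
Penicillin 15 mm: ≤ 20 mm — R
Rifampin (18 mm) ≥ 16 mm → S
Ceftazidime (14 mm) ≥ 13 mm → Susceptible
Oxacillin 15 mm: ≥ 15 mm → susceptible

S, R, S, S, S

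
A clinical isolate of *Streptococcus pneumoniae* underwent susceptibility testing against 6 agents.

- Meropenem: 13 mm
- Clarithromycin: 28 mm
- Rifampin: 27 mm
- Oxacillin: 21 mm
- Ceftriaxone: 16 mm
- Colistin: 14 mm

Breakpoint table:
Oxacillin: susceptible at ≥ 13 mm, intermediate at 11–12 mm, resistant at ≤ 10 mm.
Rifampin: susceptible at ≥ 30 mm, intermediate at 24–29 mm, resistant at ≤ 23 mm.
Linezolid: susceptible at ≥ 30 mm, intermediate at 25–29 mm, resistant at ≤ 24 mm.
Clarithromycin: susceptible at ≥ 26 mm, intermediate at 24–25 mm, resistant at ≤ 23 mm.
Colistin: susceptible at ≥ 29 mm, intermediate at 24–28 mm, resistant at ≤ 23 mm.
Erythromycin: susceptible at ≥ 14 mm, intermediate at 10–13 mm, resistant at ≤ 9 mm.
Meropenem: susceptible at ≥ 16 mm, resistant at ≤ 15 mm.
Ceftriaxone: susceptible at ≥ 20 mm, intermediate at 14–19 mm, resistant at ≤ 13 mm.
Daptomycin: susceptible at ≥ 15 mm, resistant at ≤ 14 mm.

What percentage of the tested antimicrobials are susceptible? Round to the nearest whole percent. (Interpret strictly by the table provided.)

Meropenem (13 mm) ≤ 15 mm ⇒ R
Clarithromycin: 28 mm is ≥ 26 mm — S
Rifampin: 27 mm is in 24–29 mm ⇒ intermediate
Oxacillin 21 mm: ≥ 13 mm → S
Ceftriaxone 16 mm: in 14–19 mm ⇒ Intermediate
Colistin 14 mm: ≤ 23 mm ⇒ R
Susceptible: 2/6

33%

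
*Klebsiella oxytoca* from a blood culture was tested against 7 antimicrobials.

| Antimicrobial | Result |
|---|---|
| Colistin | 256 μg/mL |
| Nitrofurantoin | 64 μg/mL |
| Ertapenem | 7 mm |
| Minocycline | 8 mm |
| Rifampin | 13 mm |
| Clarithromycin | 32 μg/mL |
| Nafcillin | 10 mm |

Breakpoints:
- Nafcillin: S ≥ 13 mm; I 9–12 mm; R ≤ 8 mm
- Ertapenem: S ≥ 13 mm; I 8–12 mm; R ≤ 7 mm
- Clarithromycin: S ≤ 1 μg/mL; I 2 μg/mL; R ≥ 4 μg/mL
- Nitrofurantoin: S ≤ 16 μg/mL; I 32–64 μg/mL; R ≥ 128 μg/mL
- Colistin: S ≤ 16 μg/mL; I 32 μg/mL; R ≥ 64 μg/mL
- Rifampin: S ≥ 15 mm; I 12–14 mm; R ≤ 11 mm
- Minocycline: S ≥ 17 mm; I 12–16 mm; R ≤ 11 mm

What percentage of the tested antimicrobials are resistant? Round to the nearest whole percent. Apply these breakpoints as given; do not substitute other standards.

57%

Colistin (256 μg/mL) ≥ 64 μg/mL — R
Nitrofurantoin (64 μg/mL) in 32–64 μg/mL ⇒ Intermediate
Ertapenem: 7 mm is ≤ 7 mm — R
Minocycline: 8 mm is ≤ 11 mm → R
Rifampin: 13 mm is in 12–14 mm — Intermediate
Clarithromycin: 32 μg/mL is ≥ 4 μg/mL ⇒ Resistant
Nafcillin: 10 mm is in 9–12 mm — I
Resistant: 4/7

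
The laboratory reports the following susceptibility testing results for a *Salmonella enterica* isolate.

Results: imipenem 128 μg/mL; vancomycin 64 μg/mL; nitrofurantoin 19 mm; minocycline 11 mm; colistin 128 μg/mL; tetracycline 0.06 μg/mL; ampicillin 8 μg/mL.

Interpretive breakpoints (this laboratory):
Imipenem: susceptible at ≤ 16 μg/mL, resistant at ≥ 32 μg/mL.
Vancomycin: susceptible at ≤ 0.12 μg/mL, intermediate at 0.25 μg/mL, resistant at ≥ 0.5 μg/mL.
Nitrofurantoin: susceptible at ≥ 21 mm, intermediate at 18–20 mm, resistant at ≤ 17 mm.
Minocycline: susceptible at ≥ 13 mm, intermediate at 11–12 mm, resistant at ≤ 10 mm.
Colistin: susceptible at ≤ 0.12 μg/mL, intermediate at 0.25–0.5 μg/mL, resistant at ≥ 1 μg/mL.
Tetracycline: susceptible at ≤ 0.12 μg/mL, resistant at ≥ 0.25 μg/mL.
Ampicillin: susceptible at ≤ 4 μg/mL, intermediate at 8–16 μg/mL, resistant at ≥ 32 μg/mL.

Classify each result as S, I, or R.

R, R, I, I, R, S, I

Imipenem: 128 μg/mL is ≥ 32 μg/mL ⇒ Resistant
Vancomycin (64 μg/mL) ≥ 0.5 μg/mL ⇒ Resistant
Nitrofurantoin 19 mm: in 18–20 mm → I
Minocycline 11 mm: in 11–12 mm — I
Colistin 128 μg/mL: ≥ 1 μg/mL — R
Tetracycline: 0.06 μg/mL is ≤ 0.12 μg/mL ⇒ S
Ampicillin 8 μg/mL: in 8–16 μg/mL ⇒ Intermediate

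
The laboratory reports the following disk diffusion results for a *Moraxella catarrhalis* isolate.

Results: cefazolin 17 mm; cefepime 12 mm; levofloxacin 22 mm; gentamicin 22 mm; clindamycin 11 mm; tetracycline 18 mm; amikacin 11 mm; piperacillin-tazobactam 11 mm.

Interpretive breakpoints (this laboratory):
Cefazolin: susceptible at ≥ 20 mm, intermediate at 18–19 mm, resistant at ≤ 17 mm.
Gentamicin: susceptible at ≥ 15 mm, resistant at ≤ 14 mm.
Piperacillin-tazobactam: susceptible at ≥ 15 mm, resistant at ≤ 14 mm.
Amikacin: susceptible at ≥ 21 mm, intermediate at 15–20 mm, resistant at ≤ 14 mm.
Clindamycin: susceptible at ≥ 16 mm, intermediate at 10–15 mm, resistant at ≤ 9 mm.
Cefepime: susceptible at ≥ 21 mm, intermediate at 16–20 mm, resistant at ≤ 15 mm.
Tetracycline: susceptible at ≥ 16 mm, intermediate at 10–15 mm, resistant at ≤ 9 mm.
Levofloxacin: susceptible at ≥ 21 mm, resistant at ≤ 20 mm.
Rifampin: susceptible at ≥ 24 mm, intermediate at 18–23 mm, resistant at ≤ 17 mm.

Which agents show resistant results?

Cefazolin (17 mm) ≤ 17 mm — resistant
Cefepime (12 mm) ≤ 15 mm → resistant
Levofloxacin: 22 mm is ≥ 21 mm → S
Gentamicin: 22 mm is ≥ 15 mm ⇒ S
Clindamycin 11 mm: in 10–15 mm — Intermediate
Tetracycline 18 mm: ≥ 16 mm ⇒ susceptible
Amikacin (11 mm) ≤ 14 mm → Resistant
Piperacillin-tazobactam: 11 mm is ≤ 14 mm ⇒ R

cefazolin, cefepime, amikacin, piperacillin-tazobactam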